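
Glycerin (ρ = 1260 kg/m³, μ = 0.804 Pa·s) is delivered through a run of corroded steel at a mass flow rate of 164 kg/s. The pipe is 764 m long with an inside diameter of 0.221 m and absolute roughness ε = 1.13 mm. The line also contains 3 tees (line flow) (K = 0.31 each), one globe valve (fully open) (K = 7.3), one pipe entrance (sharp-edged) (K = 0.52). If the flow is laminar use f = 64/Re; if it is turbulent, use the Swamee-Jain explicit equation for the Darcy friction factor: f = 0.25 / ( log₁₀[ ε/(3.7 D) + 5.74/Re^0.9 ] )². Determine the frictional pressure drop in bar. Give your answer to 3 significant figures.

ΔP ≈ 14.3 bar

A = πD²/4 = π(0.221)²/4 = 0.03836 m²; mean velocity V = ṁ/(ρA) = 164/(1260 · 0.03836) = 3.393 m/s.
Reynolds number Re = ρVD/μ = 1260 · 3.393 · 0.221 / 0.804 = 1175.
Re < 2300 → laminar flow, so f = 64/Re = 64/1175 = 0.05446 (the turbulent correlation is not needed).
Total minor-loss coefficient ΣK = 3·0.31 + 1·7.3 + 1·0.52 = 8.75.
ΔP = [f·L/D + ΣK]·(ρV²/2) = [0.05446·764/0.221 + 8.75]·(1260·3.393²/2) = [188.3 + 8.75]·7253 = 1.429e+06 Pa.
ΔP = 1.429e+06 Pa = 14.3 bar.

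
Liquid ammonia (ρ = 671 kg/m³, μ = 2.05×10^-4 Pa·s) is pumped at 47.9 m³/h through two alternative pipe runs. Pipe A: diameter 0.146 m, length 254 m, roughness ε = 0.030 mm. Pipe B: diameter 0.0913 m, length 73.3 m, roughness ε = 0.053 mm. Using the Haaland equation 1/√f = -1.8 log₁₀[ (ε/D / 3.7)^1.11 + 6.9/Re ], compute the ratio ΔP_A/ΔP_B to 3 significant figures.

ΔP_A/ΔP_B ≈ 0.290

Pipe A: V = Q/A = 0.01331/0.01674 = 0.7948 m/s; Re = 3.798e+05; ε/D = 0.000205; Haaland → f = 0.01572; ΔP_A = f(L/D)(ρV²/2) = 5796 Pa.
Pipe B: V = Q/A = 0.01331/0.006547 = 2.032 m/s; Re = 6.074e+05; ε/D = 0.000581; Haaland → f = 0.01794; ΔP_B = f(L/D)(ρV²/2) = 1.996e+04 Pa.
ΔP_A/ΔP_B = 5796/1.996e+04 = 0.290.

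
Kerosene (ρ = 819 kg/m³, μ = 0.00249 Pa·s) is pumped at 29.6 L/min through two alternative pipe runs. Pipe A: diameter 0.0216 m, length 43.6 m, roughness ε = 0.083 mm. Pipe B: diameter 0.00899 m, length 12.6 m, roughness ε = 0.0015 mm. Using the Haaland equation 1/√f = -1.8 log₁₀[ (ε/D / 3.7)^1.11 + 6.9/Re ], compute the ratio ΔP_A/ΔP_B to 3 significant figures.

ΔP_A/ΔP_B ≈ 0.0622

Pipe A: V = Q/A = 0.0004933/0.0003664 = 1.346 m/s; Re = 9565; ε/D = 0.00384; Haaland → f = 0.03626; ΔP_A = f(L/D)(ρV²/2) = 5.433e+04 Pa.
Pipe B: V = Q/A = 0.0004933/6.348e-05 = 7.772 m/s; Re = 2.298e+04; ε/D = 0.000167; Haaland → f = 0.02518; ΔP_B = f(L/D)(ρV²/2) = 8.728e+05 Pa.
ΔP_A/ΔP_B = 5.433e+04/8.728e+05 = 0.0622.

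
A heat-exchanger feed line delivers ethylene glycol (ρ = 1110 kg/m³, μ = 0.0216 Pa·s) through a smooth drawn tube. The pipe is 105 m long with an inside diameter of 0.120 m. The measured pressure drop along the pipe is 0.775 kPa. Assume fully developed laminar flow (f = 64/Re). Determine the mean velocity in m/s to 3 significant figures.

V ≈ 0.154 m/s

For laminar flow, f = 64/Re with Re = ρVD/μ, so Darcy-Weisbach reduces to ΔP = 32μLV/D². Solving for V: V = ΔP·D²/(32μL) = 775·(0.12)²/(32·0.0216·105) = 0.1538 m/s.
Check: Re = ρVD/μ = 1110·0.1538·0.12/0.0216 = 948.2 < 2300, so the laminar assumption holds.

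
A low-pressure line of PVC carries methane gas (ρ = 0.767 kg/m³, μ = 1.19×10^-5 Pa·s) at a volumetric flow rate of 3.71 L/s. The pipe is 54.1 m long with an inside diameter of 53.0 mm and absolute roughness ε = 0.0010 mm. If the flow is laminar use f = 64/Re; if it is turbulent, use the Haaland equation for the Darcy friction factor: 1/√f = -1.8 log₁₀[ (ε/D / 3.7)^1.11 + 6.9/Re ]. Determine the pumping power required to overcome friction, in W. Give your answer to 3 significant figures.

P ≈ 0.149 W

Q = 3.71 L/s = 3.71/1000 = 0.00371 m³/s.
Cross-sectional area A = πD²/4 = π(0.053)²/4 = 0.002206 m²; mean velocity V = Q/A = 0.00371/0.002206 = 1.682 m/s.
Reynolds number Re = ρVD/μ = 0.767 · 1.682 · 0.053 / 1.19e-05 = 5745.
Re > 4000 → turbulent. Relative roughness ε/D = 1e-06/0.053 = 1.89e-05. Haaland: 1/√f = -1.8 log₁₀[(1.89e-05/3.7)^1.11 + 6.9/5745] = -1.8 log₁₀[1.33e-06 + 0.0012] = 5.256, so f = 0.0362.
Darcy-Weisbach: ΔP = f(L/D)(ρV²/2) = 0.0362·(54.1/0.053)·(0.767·1.682²/2) = 0.0362·1021·1.085 = 40.07 Pa.
Pumping power P = QΔP = 0.00371·40.07 = 0.1487 W = 0.149 W.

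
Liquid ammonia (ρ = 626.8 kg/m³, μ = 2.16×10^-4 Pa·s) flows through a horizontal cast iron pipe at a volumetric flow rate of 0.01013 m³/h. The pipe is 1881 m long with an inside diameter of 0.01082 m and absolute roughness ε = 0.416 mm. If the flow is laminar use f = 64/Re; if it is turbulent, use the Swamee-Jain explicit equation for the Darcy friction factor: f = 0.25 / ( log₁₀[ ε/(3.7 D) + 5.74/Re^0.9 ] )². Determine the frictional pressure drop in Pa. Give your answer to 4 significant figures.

ΔP ≈ 3399 Pa

Q = 0.01013 m³/h = 0.01013/3600 = 2.814e-06 m³/s.
Cross-sectional area A = πD²/4 = π(0.01082)²/4 = 9.195e-05 m²; mean velocity V = Q/A = 2.814e-06/9.195e-05 = 0.0306 m/s.
Reynolds number Re = ρVD/μ = 626.8 · 0.0306 · 0.01082 / 0.000216 = 960.9.
Re < 2300 → laminar flow, so f = 64/Re = 64/960.9 = 0.06661 (the turbulent correlation is not needed).
Darcy-Weisbach: ΔP = f(L/D)(ρV²/2) = 0.06661·(1881/0.01082)·(626.8·0.0306²/2) = 0.06661·1.738e+05·0.2935 = 3399 Pa.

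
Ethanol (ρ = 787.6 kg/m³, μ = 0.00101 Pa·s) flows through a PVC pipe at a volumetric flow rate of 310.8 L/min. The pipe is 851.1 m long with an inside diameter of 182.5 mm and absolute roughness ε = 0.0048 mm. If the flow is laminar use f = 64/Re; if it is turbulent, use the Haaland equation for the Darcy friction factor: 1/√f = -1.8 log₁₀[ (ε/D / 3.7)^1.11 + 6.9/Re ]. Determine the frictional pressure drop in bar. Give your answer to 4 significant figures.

ΔP ≈ 0.01708 bar

Q = 310.8 L/min = 310.8/60000 = 0.00518 m³/s.
Cross-sectional area A = πD²/4 = π(0.1825)²/4 = 0.02616 m²; mean velocity V = Q/A = 0.00518/0.02616 = 0.198 m/s.
Reynolds number Re = ρVD/μ = 787.6 · 0.198 · 0.1825 / 0.00101 = 2.818e+04.
Re > 4000 → turbulent. Relative roughness ε/D = 4.8e-06/0.1825 = 2.63e-05. Haaland: 1/√f = -1.8 log₁₀[(2.63e-05/3.7)^1.11 + 6.9/2.818e+04] = -1.8 log₁₀[1.93e-06 + 0.000245] = 6.494, so f = 0.02371.
Darcy-Weisbach: ΔP = f(L/D)(ρV²/2) = 0.02371·(851.1/0.1825)·(787.6·0.198²/2) = 0.02371·4664·15.44 = 1708 Pa.
ΔP = 1708 Pa = 0.01708 bar.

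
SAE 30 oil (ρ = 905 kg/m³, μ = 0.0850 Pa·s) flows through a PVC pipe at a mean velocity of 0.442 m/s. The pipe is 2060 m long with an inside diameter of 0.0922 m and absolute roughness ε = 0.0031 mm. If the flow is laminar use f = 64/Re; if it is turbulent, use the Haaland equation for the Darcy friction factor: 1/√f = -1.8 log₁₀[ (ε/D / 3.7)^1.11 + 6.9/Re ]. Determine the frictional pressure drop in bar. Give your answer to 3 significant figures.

Reynolds number Re = ρVD/μ = 905 · 0.442 · 0.0922 / 0.085 = 433.9.
Re < 2300 → laminar flow, so f = 64/Re = 64/433.9 = 0.1475 (the turbulent correlation is not needed).
Darcy-Weisbach: ΔP = f(L/D)(ρV²/2) = 0.1475·(2060/0.0922)·(905·0.442²/2) = 0.1475·2.234e+04·88.4 = 2.913e+05 Pa.
ΔP = 2.913e+05 Pa = 2.91 bar.

ΔP ≈ 2.91 bar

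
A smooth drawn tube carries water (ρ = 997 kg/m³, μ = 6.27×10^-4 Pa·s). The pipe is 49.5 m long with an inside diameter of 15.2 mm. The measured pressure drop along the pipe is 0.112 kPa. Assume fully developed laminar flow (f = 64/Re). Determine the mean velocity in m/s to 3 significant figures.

For laminar flow, f = 64/Re with Re = ρVD/μ, so Darcy-Weisbach reduces to ΔP = 32μLV/D². Solving for V: V = ΔP·D²/(32μL) = 112·(0.0152)²/(32·0.000627·49.5) = 0.02605 m/s.
Check: Re = ρVD/μ = 997·0.02605·0.0152/0.000627 = 629.7 < 2300, so the laminar assumption holds.

V ≈ 0.0261 m/s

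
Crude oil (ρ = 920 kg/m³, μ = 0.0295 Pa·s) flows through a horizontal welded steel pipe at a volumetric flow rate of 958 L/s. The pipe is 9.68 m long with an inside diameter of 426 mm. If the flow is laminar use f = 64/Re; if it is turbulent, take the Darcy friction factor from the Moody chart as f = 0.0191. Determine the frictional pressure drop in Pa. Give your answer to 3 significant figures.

ΔP ≈ 9020 Pa

Q = 958 L/s = 958/1000 = 0.958 m³/s.
Cross-sectional area A = πD²/4 = π(0.426)²/4 = 0.1425 m²; mean velocity V = Q/A = 0.958/0.1425 = 6.721 m/s.
Reynolds number Re = ρVD/μ = 920 · 6.721 · 0.426 / 0.0295 = 8.93e+04.
Re > 4000 → turbulent; use the Moody-chart value f = 0.0191.
Darcy-Weisbach: ΔP = f(L/D)(ρV²/2) = 0.0191·(9.68/0.426)·(920·6.721²/2) = 0.0191·22.72·2.078e+04 = 9019 Pa.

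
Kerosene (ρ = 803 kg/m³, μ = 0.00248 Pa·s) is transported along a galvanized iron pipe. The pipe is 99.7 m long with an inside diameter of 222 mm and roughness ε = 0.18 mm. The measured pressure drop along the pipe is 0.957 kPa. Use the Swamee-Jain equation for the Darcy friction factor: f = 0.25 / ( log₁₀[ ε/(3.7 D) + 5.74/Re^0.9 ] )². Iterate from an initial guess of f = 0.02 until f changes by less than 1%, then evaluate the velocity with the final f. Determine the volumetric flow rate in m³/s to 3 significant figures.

Q ≈ 0.0178 m³/s

Rearranging Darcy-Weisbach: V = √(2·ΔP·D/(f·L·ρ)). With ε/D = 0.00018/0.222 = 0.000811, iterate starting from f = 0.02:
  f = 0.02 → V = √(2·957·0.222/(0.02·99.7·803)) = 0.5151 m/s; Re = ρVD/μ = 3.703e+04; f → 0.02475
  f = 0.02475 → V = 0.4631 m/s; Re = 3.329e+04; f → 0.02519
  f = 0.02519 → V = 0.459 m/s; Re = 3.299e+04; f → 0.02523
Converged (Δf/f < 1%). With the final f = 0.02523: V = √(2·957·0.222/(0.02523·99.7·803)) = 0.4586 m/s.
Q = V·A = 0.4586·(π/4·0.222²) = 0.01775 m³/s = 0.0178 m³/s.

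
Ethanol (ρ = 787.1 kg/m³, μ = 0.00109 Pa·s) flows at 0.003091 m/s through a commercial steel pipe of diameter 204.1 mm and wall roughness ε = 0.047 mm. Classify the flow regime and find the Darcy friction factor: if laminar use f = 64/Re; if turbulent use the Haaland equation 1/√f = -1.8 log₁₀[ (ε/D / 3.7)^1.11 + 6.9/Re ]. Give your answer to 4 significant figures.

Re = ρVD/μ = 787.1·0.003091·0.2041/0.00109 = 455.6.
Re < 2300 → laminar, so f = 64/Re = 0.1405 (roughness is irrelevant in laminar flow).

f ≈ 0.1405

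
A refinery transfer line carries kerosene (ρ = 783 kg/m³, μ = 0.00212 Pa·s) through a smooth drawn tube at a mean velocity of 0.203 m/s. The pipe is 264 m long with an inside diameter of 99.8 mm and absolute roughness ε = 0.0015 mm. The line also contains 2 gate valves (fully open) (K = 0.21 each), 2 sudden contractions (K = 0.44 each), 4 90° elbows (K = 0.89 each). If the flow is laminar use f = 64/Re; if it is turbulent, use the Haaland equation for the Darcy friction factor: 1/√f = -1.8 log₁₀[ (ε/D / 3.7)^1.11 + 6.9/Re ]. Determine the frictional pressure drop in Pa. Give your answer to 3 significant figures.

Reynolds number Re = ρVD/μ = 783 · 0.203 · 0.0998 / 0.00212 = 7483.
Re > 4000 → turbulent. Relative roughness ε/D = 1.5e-06/0.0998 = 1.5e-05. Haaland: 1/√f = -1.8 log₁₀[(1.5e-05/3.7)^1.11 + 6.9/7483] = -1.8 log₁₀[1.04e-06 + 0.000922] = 5.462, so f = 0.03351.
Total minor-loss coefficient ΣK = 2·0.21 + 2·0.44 + 4·0.89 = 4.86.
ΔP = [f·L/D + ΣK]·(ρV²/2) = [0.03351·264/0.0998 + 4.86]·(783·0.203²/2) = [88.65 + 4.86]·16.13 = 1509 Pa.

ΔP ≈ 1510 Pa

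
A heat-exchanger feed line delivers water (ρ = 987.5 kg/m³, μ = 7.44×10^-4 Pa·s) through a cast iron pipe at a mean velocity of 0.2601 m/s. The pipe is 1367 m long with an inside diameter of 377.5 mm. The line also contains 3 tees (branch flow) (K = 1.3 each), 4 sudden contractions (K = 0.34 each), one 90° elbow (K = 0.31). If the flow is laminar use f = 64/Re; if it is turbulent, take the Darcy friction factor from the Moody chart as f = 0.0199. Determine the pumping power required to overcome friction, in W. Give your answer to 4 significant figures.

Reynolds number Re = ρVD/μ = 987.5 · 0.2601 · 0.3775 / 0.000744 = 1.303e+05.
Re > 4000 → turbulent; use the Moody-chart value f = 0.0199.
Total minor-loss coefficient ΣK = 3·1.3 + 4·0.34 + 1·0.31 = 5.57.
ΔP = [f·L/D + ΣK]·(ρV²/2) = [0.0199·1367/0.3775 + 5.57]·(987.5·0.2601²/2) = [72.06 + 5.57]·33.4 = 2593 Pa.
Q = V·A = 0.2601·0.1119 = 0.02911 m³/s.
Pumping power P = QΔP = 0.02911·2593 = 75.490 W = 75.49 W.

P ≈ 75.49 W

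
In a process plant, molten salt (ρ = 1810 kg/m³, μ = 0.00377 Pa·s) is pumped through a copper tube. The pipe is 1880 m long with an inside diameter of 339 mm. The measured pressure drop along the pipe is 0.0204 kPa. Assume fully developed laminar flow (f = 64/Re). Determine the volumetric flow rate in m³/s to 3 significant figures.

Q ≈ 9.33×10^-4 m³/s

For laminar flow, f = 64/Re with Re = ρVD/μ, so Darcy-Weisbach reduces to ΔP = 32μLV/D². Solving for V: V = ΔP·D²/(32μL) = 20.4·(0.339)²/(32·0.00377·1880) = 0.01034 m/s.
Check: Re = ρVD/μ = 1810·0.01034·0.339/0.00377 = 1682 < 2300, so the laminar assumption holds.
Q = V·A = 0.01034·(π/4·0.339²) = 0.000933 m³/s = 9.33×10^-4 m³/s.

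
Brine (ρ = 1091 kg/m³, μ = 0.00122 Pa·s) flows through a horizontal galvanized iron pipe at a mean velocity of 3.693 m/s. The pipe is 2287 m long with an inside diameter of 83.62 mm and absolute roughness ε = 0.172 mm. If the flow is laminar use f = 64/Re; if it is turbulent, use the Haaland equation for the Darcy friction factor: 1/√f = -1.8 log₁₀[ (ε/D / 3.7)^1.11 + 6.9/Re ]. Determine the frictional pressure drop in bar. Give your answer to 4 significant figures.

ΔP ≈ 49.26 bar

Reynolds number Re = ρVD/μ = 1091 · 3.693 · 0.08362 / 0.00122 = 2.762e+05.
Re > 4000 → turbulent. Relative roughness ε/D = 0.000172/0.08362 = 0.00206. Haaland: 1/√f = -1.8 log₁₀[(0.00206/3.7)^1.11 + 6.9/2.762e+05] = -1.8 log₁₀[0.000244 + 2.5e-05] = 6.427, so f = 0.02421.
Darcy-Weisbach: ΔP = f(L/D)(ρV²/2) = 0.02421·(2287/0.08362)·(1091·3.693²/2) = 0.02421·2.735e+04·7440 = 4.926e+06 Pa.
ΔP = 4.926e+06 Pa = 49.26 bar.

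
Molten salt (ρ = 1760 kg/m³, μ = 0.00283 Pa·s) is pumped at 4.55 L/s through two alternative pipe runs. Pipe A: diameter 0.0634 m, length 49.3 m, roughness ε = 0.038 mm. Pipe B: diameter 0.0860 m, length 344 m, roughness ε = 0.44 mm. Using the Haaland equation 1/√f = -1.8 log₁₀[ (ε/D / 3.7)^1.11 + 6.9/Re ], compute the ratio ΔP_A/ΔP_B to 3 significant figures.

Pipe A: V = Q/A = 0.00455/0.003157 = 1.441 m/s; Re = 5.683e+04; ε/D = 0.000599; Haaland → f = 0.02211; ΔP_A = f(L/D)(ρV²/2) = 3.142e+04 Pa.
Pipe B: V = Q/A = 0.00455/0.005809 = 0.7833 m/s; Re = 4.189e+04; ε/D = 0.00512; Haaland → f = 0.03257; ΔP_B = f(L/D)(ρV²/2) = 7.034e+04 Pa.
ΔP_A/ΔP_B = 3.142e+04/7.034e+04 = 0.447.

ΔP_A/ΔP_B ≈ 0.447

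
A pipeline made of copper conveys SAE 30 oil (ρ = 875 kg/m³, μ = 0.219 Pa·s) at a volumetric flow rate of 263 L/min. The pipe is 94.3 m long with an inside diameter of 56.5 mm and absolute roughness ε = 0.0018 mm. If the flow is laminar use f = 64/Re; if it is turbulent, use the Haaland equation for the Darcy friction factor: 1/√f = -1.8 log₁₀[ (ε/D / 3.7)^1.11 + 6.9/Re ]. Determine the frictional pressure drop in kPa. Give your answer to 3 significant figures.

ΔP ≈ 362 kPa

Q = 263 L/min = 263/60000 = 0.004383 m³/s.
Cross-sectional area A = πD²/4 = π(0.0565)²/4 = 0.002507 m²; mean velocity V = Q/A = 0.004383/0.002507 = 1.748 m/s.
Reynolds number Re = ρVD/μ = 875 · 1.748 · 0.0565 / 0.219 = 394.7.
Re < 2300 → laminar flow, so f = 64/Re = 64/394.7 = 0.1622 (the turbulent correlation is not needed).
Darcy-Weisbach: ΔP = f(L/D)(ρV²/2) = 0.1622·(94.3/0.0565)·(875·1.748²/2) = 0.1622·1669·1337 = 3.619e+05 Pa.
ΔP = 3.619e+05 Pa = 362 kPa.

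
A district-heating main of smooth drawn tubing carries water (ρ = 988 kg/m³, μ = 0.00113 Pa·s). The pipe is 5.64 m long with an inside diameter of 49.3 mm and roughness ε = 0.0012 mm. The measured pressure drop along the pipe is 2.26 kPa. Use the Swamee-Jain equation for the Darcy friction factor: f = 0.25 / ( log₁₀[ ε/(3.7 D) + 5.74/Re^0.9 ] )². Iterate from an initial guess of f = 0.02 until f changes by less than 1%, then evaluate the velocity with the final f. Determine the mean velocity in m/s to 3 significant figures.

V ≈ 1.41 m/s

Rearranging Darcy-Weisbach: V = √(2·ΔP·D/(f·L·ρ)). With ε/D = 1.2e-06/0.0493 = 2.43e-05, iterate starting from f = 0.02:
  f = 0.02 → V = √(2·2260·0.0493/(0.02·5.64·988)) = 1.414 m/s; Re = ρVD/μ = 6.095e+04; f → 0.01998
Converged (Δf/f < 1%). With the final f = 0.01998: V = √(2·2260·0.0493/(0.01998·5.64·988)) = 1.415 m/s.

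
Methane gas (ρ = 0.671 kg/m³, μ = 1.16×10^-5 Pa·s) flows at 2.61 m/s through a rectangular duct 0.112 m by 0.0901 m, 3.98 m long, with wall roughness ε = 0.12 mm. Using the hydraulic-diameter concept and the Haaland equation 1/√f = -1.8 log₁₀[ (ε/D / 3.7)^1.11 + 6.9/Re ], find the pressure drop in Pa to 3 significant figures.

Hydraulic diameter D_h = 4A/P = 4·(0.112·0.0901)/(2·(0.112+0.0901)) = 0.04036/0.4042 = 0.09986 m.
Re = ρVD_h/μ = 0.671·2.61·0.09986/1.16e-05 = 1.508e+04.
ε/D_h = 0.00012/0.09986 = 0.0012; Haaland gives 1/√f = -1.8 log₁₀[0.000134+0.000458] = 5.81, so f = 0.02962.
ΔP = f(L/D_h)(ρV²/2) = 0.02962·3.98/0.09986·2.285 = 2.698 Pa.

ΔP ≈ 2.70 Pa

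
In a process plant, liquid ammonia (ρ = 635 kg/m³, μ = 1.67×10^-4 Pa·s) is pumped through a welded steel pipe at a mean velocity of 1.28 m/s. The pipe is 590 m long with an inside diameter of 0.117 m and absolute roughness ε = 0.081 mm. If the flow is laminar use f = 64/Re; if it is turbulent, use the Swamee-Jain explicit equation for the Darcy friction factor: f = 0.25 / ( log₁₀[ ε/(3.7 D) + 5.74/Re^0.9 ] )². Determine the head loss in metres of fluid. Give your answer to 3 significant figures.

Reynolds number Re = ρVD/μ = 635 · 1.28 · 0.117 / 0.000167 = 5.694e+05.
Re > 4000 → turbulent. Relative roughness ε/D = 8.1e-05/0.117 = 0.000692. Swamee-Jain: f = 0.25/(log₁₀[0.000692/3.7 + 5.74/5.694e+05^0.9])² = 0.25/(log₁₀[0.000187 + 3.79e-05])² = 0.25/(-3.648)² = 0.01879.
Darcy-Weisbach: ΔP = f(L/D)(ρV²/2) = 0.01879·(590/0.117)·(635·1.28²/2) = 0.01879·5043·520.2 = 4.929e+04 Pa.
Head loss h_f = ΔP/(ρg) = 4.929e+04/(635·9.81) = 7.91 m.

h_f ≈ 7.91 m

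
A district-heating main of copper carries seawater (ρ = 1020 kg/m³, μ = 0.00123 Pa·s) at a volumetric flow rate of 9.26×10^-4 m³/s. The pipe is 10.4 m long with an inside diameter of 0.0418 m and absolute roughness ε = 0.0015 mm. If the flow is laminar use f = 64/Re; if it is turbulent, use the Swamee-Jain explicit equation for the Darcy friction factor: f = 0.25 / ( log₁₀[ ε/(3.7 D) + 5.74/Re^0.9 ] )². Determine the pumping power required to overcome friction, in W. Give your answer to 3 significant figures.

P ≈ 1.33 W

Cross-sectional area A = πD²/4 = π(0.0418)²/4 = 0.001372 m²; mean velocity V = Q/A = 0.000926/0.001372 = 0.6748 m/s.
Reynolds number Re = ρVD/μ = 1020 · 0.6748 · 0.0418 / 0.00123 = 2.339e+04.
Re > 4000 → turbulent. Relative roughness ε/D = 1.5e-06/0.0418 = 3.59e-05. Swamee-Jain: f = 0.25/(log₁₀[3.59e-05/3.7 + 5.74/2.339e+04^0.9])² = 0.25/(log₁₀[9.7e-06 + 0.000671])² = 0.25/(-3.167)² = 0.02493.
Darcy-Weisbach: ΔP = f(L/D)(ρV²/2) = 0.02493·(10.4/0.0418)·(1020·0.6748²/2) = 0.02493·248.8·232.2 = 1440 Pa.
Pumping power P = QΔP = 0.000926·1440 = 1.334 W = 1.33 W.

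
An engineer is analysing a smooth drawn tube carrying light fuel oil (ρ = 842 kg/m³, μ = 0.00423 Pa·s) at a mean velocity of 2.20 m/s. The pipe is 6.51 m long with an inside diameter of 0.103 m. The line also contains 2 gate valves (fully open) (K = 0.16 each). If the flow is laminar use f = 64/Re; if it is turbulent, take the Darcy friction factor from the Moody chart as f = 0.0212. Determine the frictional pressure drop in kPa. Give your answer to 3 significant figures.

Reynolds number Re = ρVD/μ = 842 · 2.2 · 0.103 / 0.00423 = 4.511e+04.
Re > 4000 → turbulent; use the Moody-chart value f = 0.0212.
Total minor-loss coefficient ΣK = 2·0.16 = 0.32.
ΔP = [f·L/D + ΣK]·(ρV²/2) = [0.0212·6.51/0.103 + 0.32]·(842·2.2²/2) = [1.34 + 0.32]·2038 = 3382 Pa.
ΔP = 3382 Pa = 3.38 kPa.

ΔP ≈ 3.38 kPa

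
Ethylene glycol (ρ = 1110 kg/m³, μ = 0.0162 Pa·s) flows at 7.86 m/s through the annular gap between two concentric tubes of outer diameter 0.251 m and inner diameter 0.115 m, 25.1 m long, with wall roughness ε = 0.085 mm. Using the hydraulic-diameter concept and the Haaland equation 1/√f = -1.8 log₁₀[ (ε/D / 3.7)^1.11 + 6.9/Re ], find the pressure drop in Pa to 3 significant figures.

Hydraulic diameter D_h = 4A/P = D_o - D_i = 0.251 - 0.115 = 0.136 m.
Re = ρVD_h/μ = 1110·7.86·0.136/0.0162 = 7.324e+04.
ε/D_h = 8.5e-05/0.136 = 0.000625; Haaland gives 1/√f = -1.8 log₁₀[6.5e-05+9.42e-05] = 6.837, so f = 0.0214.
ΔP = f(L/D_h)(ρV²/2) = 0.0214·25.1/0.136·3.429e+04 = 1.354e+05 Pa.

ΔP ≈ 135000 Pa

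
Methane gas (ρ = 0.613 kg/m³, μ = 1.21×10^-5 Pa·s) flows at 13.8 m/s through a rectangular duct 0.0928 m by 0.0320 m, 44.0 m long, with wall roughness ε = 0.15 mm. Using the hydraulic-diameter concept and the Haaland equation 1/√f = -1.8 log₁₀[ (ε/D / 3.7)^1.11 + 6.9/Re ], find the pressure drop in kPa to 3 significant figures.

Hydraulic diameter D_h = 4A/P = 4·(0.0928·0.032)/(2·(0.0928+0.032)) = 0.01188/0.2496 = 0.04759 m.
Re = ρVD_h/μ = 0.613·13.8·0.04759/1.21e-05 = 3.327e+04.
ε/D_h = 0.00015/0.04759 = 0.00315; Haaland gives 1/√f = -1.8 log₁₀[0.000391+0.000207] = 5.801, so f = 0.02972.
ΔP = f(L/D_h)(ρV²/2) = 0.02972·44/0.04759·58.37 = 1604 Pa.
ΔP = 1.60 kPa.

ΔP ≈ 1.60 kPa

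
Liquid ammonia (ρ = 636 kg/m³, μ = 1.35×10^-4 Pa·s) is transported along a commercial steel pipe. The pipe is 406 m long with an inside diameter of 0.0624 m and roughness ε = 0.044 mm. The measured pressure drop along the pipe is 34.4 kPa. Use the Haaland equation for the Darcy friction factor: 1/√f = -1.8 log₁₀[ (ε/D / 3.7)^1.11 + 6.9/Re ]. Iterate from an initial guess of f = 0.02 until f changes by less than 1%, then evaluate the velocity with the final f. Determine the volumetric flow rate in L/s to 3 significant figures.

Q ≈ 2.84 L/s

Rearranging Darcy-Weisbach: V = √(2·ΔP·D/(f·L·ρ)). With ε/D = 4.4e-05/0.0624 = 0.000705, iterate starting from f = 0.02:
  f = 0.02 → V = √(2·3.44e+04·0.0624/(0.02·406·636)) = 0.9118 m/s; Re = ρVD/μ = 2.68e+05; f → 0.01929
  f = 0.01929 → V = 0.9284 m/s; Re = 2.729e+05; f → 0.01927
Converged (Δf/f < 1%). With the final f = 0.01927: V = √(2·3.44e+04·0.0624/(0.01927·406·636)) = 0.9288 m/s.
Q = V·A = 0.9288·(π/4·0.0624²) = 0.00284 m³/s = 2.84 L/s.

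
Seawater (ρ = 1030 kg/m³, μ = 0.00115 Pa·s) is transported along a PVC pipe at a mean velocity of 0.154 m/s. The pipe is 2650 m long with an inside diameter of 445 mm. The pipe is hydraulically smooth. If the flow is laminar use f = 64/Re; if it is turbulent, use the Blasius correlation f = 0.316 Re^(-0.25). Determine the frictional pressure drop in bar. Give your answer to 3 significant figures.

ΔP ≈ 0.0146 bar

Reynolds number Re = ρVD/μ = 1030 · 0.154 · 0.445 / 0.00115 = 6.138e+04.
Re > 4000 → turbulent. Smooth-pipe (Blasius): f = 0.316 Re^(-0.25) = 0.316/(6.138e+04)^0.25 = 0.02008.
Darcy-Weisbach: ΔP = f(L/D)(ρV²/2) = 0.02008·(2650/0.445)·(1030·0.154²/2) = 0.02008·5955·12.21 = 1460 Pa.
ΔP = 1460 Pa = 0.0146 bar.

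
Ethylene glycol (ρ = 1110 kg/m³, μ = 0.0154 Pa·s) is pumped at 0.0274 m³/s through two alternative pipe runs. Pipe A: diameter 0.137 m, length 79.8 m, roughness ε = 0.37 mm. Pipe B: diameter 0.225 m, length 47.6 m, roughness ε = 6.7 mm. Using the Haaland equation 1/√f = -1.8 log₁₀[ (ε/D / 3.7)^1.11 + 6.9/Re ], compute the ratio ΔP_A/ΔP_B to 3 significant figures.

ΔP_A/ΔP_B ≈ 10.4

Pipe A: V = Q/A = 0.0274/0.01474 = 1.859 m/s; Re = 1.835e+04; ε/D = 0.0027; Haaland → f = 0.03108; ΔP_A = f(L/D)(ρV²/2) = 3.471e+04 Pa.
Pipe B: V = Q/A = 0.0274/0.03976 = 0.6891 m/s; Re = 1.118e+04; ε/D = 0.0298; Haaland → f = 0.05982; ΔP_B = f(L/D)(ρV²/2) = 3335 Pa.
ΔP_A/ΔP_B = 3.471e+04/3335 = 10.4.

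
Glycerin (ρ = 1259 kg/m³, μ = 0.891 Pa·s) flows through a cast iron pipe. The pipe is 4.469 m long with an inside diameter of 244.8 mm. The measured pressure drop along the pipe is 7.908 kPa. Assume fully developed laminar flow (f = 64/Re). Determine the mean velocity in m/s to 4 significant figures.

For laminar flow, f = 64/Re with Re = ρVD/μ, so Darcy-Weisbach reduces to ΔP = 32μLV/D². Solving for V: V = ΔP·D²/(32μL) = 7908·(0.2448)²/(32·0.891·4.469) = 3.719 m/s.
Check: Re = ρVD/μ = 1259·3.719·0.2448/0.891 = 1287 < 2300, so the laminar assumption holds.

V ≈ 3.719 m/s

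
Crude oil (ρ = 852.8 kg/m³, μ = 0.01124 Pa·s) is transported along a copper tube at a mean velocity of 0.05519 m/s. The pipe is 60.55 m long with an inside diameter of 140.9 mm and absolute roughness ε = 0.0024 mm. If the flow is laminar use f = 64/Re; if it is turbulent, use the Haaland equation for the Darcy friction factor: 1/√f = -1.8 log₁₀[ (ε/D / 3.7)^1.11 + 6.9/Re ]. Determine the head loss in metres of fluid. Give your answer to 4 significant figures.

Reynolds number Re = ρVD/μ = 852.8 · 0.05519 · 0.1409 / 0.0112 = 590.
Re < 2300 → laminar flow, so f = 64/Re = 64/590 = 0.1085 (the turbulent correlation is not needed).
Darcy-Weisbach: ΔP = f(L/D)(ρV²/2) = 0.1085·(60.55/0.1409)·(852.8·0.05519²/2) = 0.1085·429.7·1.299 = 60.54 Pa.
Head loss h_f = ΔP/(ρg) = 60.54/(852.8·9.81) = 0.007237 m.

h_f ≈ 0.007237 m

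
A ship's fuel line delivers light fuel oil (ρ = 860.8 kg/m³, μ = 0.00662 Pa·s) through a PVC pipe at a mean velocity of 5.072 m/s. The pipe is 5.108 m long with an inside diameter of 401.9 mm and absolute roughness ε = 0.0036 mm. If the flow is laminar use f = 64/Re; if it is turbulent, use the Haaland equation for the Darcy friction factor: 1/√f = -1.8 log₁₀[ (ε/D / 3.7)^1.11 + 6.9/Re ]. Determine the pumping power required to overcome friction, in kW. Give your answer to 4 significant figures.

P ≈ 1.335 kW

Reynolds number Re = ρVD/μ = 860.8 · 5.072 · 0.4019 / 0.00662 = 2.651e+05.
Re > 4000 → turbulent. Relative roughness ε/D = 3.6e-06/0.4019 = 8.96e-06. Haaland: 1/√f = -1.8 log₁₀[(8.96e-06/3.7)^1.11 + 6.9/2.651e+05] = -1.8 log₁₀[5.84e-07 + 2.6e-05] = 8.235, so f = 0.01475.
Darcy-Weisbach: ΔP = f(L/D)(ρV²/2) = 0.01475·(5.108/0.4019)·(860.8·5.072²/2) = 0.01475·12.71·1.107e+04 = 2075 Pa.
Q = V·A = 5.072·0.1269 = 0.6434 m³/s.
Pumping power P = QΔP = 0.6434·2075 = 1335.3 W = 1.335 kW.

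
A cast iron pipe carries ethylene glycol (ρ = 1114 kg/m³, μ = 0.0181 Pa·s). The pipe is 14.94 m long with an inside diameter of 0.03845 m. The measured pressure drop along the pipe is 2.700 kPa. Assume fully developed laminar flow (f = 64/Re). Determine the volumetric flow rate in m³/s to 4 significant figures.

For laminar flow, f = 64/Re with Re = ρVD/μ, so Darcy-Weisbach reduces to ΔP = 32μLV/D². Solving for V: V = ΔP·D²/(32μL) = 2700·(0.03845)²/(32·0.0181·14.94) = 0.4613 m/s.
Check: Re = ρVD/μ = 1114·0.4613·0.03845/0.0181 = 1092 < 2300, so the laminar assumption holds.
Q = V·A = 0.4613·(π/4·0.03845²) = 0.0005356 m³/s = 5.356×10^-4 m³/s.

Q ≈ 5.356×10^-4 m³/s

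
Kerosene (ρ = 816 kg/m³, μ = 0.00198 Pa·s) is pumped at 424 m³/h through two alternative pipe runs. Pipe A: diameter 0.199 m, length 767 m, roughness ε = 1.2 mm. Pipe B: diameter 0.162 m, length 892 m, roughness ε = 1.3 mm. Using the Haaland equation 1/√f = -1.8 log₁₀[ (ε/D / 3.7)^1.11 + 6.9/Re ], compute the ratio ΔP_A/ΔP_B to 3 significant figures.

ΔP_A/ΔP_B ≈ 0.281

Pipe A: V = Q/A = 0.1178/0.0311 = 3.787 m/s; Re = 3.106e+05; ε/D = 0.00603; Haaland → f = 0.03248; ΔP_A = f(L/D)(ρV²/2) = 7.324e+05 Pa.
Pipe B: V = Q/A = 0.1178/0.02061 = 5.714 m/s; Re = 3.815e+05; ε/D = 0.00802; Haaland → f = 0.03547; ΔP_B = f(L/D)(ρV²/2) = 2.602e+06 Pa.
ΔP_A/ΔP_B = 7.324e+05/2.602e+06 = 0.281.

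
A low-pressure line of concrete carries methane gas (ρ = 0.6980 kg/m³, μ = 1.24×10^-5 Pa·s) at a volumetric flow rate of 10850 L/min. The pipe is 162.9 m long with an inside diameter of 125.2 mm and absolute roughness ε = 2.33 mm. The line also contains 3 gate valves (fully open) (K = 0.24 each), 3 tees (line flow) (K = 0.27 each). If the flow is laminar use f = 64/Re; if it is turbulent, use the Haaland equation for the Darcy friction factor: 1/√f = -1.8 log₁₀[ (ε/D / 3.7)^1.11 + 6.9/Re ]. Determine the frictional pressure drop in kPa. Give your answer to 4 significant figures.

ΔP ≈ 4.798 kPa

Q = 10850 L/min = 10850/60000 = 0.1808 m³/s.
Cross-sectional area A = πD²/4 = π(0.1252)²/4 = 0.01231 m²; mean velocity V = Q/A = 0.1808/0.01231 = 14.69 m/s.
Reynolds number Re = ρVD/μ = 0.698 · 14.69 · 0.1252 / 1.24e-05 = 1.035e+05.
Re > 4000 → turbulent. Relative roughness ε/D = 0.00233/0.1252 = 0.0186. Haaland: 1/√f = -1.8 log₁₀[(0.0186/3.7)^1.11 + 6.9/1.035e+05] = -1.8 log₁₀[0.00281 + 6.67e-05] = 4.574, so f = 0.0478.
Total minor-loss coefficient ΣK = 3·0.24 + 3·0.27 = 1.53.
ΔP = [f·L/D + ΣK]·(ρV²/2) = [0.0478·162.9/0.1252 + 1.53]·(0.698·14.69²/2) = [62.19 + 1.53]·75.3 = 4798 Pa.
ΔP = 4798 Pa = 4.798 kPa.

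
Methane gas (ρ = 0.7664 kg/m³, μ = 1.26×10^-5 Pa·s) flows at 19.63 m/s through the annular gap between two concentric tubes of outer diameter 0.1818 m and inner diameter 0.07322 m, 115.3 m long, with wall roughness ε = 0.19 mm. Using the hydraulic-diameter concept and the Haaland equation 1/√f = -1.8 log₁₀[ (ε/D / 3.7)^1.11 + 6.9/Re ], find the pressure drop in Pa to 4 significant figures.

ΔP ≈ 3755 Pa

Hydraulic diameter D_h = 4A/P = D_o - D_i = 0.1818 - 0.07322 = 0.1086 m.
Re = ρVD_h/μ = 0.7664·19.63·0.1086/1.26e-05 = 1.296e+05.
ε/D_h = 0.00019/0.1086 = 0.00175; Haaland gives 1/√f = -1.8 log₁₀[0.000204+5.32e-05] = 6.462, so f = 0.02395.
ΔP = f(L/D_h)(ρV²/2) = 0.02395·115.3/0.1086·147.7 = 3755 Pa.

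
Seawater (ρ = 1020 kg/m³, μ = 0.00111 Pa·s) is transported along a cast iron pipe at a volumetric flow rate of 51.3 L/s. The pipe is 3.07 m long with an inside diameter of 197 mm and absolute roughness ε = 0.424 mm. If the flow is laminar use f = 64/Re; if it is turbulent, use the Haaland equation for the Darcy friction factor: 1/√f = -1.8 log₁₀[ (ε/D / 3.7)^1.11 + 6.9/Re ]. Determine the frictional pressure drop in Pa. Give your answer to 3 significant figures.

ΔP ≈ 550 Pa

Q = 51.3 L/s = 51.3/1000 = 0.0513 m³/s.
Cross-sectional area A = πD²/4 = π(0.197)²/4 = 0.03048 m²; mean velocity V = Q/A = 0.0513/0.03048 = 1.683 m/s.
Reynolds number Re = ρVD/μ = 1020 · 1.683 · 0.197 / 0.00111 = 3.047e+05.
Re > 4000 → turbulent. Relative roughness ε/D = 0.000424/0.197 = 0.00215. Haaland: 1/√f = -1.8 log₁₀[(0.00215/3.7)^1.11 + 6.9/3.047e+05] = -1.8 log₁₀[0.000256 + 2.26e-05] = 6.398, so f = 0.02443.
Darcy-Weisbach: ΔP = f(L/D)(ρV²/2) = 0.02443·(3.07/0.197)·(1020·1.683²/2) = 0.02443·15.58·1445 = 550 Pa.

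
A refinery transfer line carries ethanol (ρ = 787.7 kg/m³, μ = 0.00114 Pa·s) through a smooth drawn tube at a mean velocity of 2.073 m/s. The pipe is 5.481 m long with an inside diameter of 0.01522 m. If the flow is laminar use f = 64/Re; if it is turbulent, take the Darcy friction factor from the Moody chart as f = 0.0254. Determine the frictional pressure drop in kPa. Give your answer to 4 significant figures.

Reynolds number Re = ρVD/μ = 787.7 · 2.073 · 0.01522 / 0.00114 = 2.18e+04.
Re > 4000 → turbulent; use the Moody-chart value f = 0.0254.
Darcy-Weisbach: ΔP = f(L/D)(ρV²/2) = 0.0254·(5.481/0.01522)·(787.7·2.073²/2) = 0.0254·360.1·1693 = 1.548e+04 Pa.
ΔP = 1.548e+04 Pa = 15.48 kPa.

ΔP ≈ 15.48 kPa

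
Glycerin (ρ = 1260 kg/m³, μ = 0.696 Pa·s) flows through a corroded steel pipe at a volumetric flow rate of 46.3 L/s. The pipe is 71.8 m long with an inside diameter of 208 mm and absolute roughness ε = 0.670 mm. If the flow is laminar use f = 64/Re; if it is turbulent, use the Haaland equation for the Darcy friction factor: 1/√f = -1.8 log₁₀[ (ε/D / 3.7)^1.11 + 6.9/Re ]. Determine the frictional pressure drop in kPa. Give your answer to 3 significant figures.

Q = 46.3 L/s = 46.3/1000 = 0.0463 m³/s.
Cross-sectional area A = πD²/4 = π(0.208)²/4 = 0.03398 m²; mean velocity V = Q/A = 0.0463/0.03398 = 1.363 m/s.
Reynolds number Re = ρVD/μ = 1260 · 1.363 · 0.208 / 0.696 = 513.1.
Re < 2300 → laminar flow, so f = 64/Re = 64/513.1 = 0.1247 (the turbulent correlation is not needed).
Darcy-Weisbach: ΔP = f(L/D)(ρV²/2) = 0.1247·(71.8/0.208)·(1260·1.363²/2) = 0.1247·345.2·1170 = 5.036e+04 Pa.
ΔP = 5.036e+04 Pa = 50.4 kPa.

ΔP ≈ 50.4 kPa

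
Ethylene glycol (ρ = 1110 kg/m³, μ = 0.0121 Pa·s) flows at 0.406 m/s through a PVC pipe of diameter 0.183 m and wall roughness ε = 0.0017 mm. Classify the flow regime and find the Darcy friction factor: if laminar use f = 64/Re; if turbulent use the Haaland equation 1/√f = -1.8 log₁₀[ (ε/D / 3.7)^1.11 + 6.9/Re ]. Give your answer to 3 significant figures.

f ≈ 0.0344

Re = ρVD/μ = 1110·0.406·0.183/0.0121 = 6816.
Re > 4000 → turbulent. ε/D = 1.7e-06/0.183 = 9.29e-06; Haaland: 1/√f = -1.8 log₁₀[6.08e-07 + 0.00101] = 5.39, so f = 0.03442.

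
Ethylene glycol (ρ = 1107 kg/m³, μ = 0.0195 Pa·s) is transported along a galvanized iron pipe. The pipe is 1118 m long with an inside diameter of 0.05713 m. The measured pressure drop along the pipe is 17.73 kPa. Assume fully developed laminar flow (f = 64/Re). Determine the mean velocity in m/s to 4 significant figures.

V ≈ 0.08295 m/s

For laminar flow, f = 64/Re with Re = ρVD/μ, so Darcy-Weisbach reduces to ΔP = 32μLV/D². Solving for V: V = ΔP·D²/(32μL) = 1.773e+04·(0.05713)²/(32·0.0195·1118) = 0.08295 m/s.
Check: Re = ρVD/μ = 1107·0.08295·0.05713/0.0195 = 269 < 2300, so the laminar assumption holds.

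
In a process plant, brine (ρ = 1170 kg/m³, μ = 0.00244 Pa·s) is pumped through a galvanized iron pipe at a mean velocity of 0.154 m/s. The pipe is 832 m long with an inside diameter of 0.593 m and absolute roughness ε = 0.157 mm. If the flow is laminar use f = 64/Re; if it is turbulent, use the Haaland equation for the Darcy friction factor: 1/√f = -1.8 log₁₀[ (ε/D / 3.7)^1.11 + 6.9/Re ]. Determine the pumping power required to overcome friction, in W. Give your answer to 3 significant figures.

P ≈ 18.3 W

Reynolds number Re = ρVD/μ = 1170 · 0.154 · 0.593 / 0.00244 = 4.379e+04.
Re > 4000 → turbulent. Relative roughness ε/D = 0.000157/0.593 = 0.000265. Haaland: 1/√f = -1.8 log₁₀[(0.000265/3.7)^1.11 + 6.9/4.379e+04] = -1.8 log₁₀[2.5e-05 + 0.000158] = 6.729, so f = 0.02208.
Darcy-Weisbach: ΔP = f(L/D)(ρV²/2) = 0.02208·(832/0.593)·(1170·0.154²/2) = 0.02208·1403·13.87 = 429.9 Pa.
Q = V·A = 0.154·0.2762 = 0.04253 m³/s.
Pumping power P = QΔP = 0.04253·429.9 = 18.28 W = 18.3 W.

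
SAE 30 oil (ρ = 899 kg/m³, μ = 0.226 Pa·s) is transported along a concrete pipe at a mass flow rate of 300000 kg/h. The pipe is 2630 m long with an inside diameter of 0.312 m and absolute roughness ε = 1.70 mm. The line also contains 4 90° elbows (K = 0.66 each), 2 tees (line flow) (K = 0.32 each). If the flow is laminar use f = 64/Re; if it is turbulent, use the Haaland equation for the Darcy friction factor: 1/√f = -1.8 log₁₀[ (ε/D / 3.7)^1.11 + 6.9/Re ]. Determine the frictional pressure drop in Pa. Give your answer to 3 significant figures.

ΔP ≈ 239000 Pa

ṁ = 300000 kg/h = 300000/3600 = 83.33 kg/s.
A = πD²/4 = π(0.312)²/4 = 0.07645 m²; mean velocity V = ṁ/(ρA) = 83.33/(899 · 0.07645) = 1.212 m/s.
Reynolds number Re = ρVD/μ = 899 · 1.212 · 0.312 / 0.226 = 1505.
Re < 2300 → laminar flow, so f = 64/Re = 64/1505 = 0.04253 (the turbulent correlation is not needed).
Total minor-loss coefficient ΣK = 4·0.66 + 2·0.32 = 3.28.
ΔP = [f·L/D + ΣK]·(ρV²/2) = [0.04253·2630/0.312 + 3.28]·(899·1.212²/2) = [358.5 + 3.28]·660.8 = 2.391e+05 Pa.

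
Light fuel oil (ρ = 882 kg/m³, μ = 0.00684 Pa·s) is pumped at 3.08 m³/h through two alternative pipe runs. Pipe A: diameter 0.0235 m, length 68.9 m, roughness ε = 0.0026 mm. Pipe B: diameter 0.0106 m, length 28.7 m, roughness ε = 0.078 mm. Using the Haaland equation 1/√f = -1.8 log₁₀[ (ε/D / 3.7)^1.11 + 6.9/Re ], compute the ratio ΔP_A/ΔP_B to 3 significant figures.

ΔP_A/ΔP_B ≈ 0.0413

Pipe A: V = Q/A = 0.0008556/0.0004337 = 1.973 m/s; Re = 5977; ε/D = 0.000111; Haaland → f = 0.03585; ΔP_A = f(L/D)(ρV²/2) = 1.804e+05 Pa.
Pipe B: V = Q/A = 0.0008556/8.825e-05 = 9.695 m/s; Re = 1.325e+04; ε/D = 0.00736; Haaland → f = 0.03889; ΔP_B = f(L/D)(ρV²/2) = 4.365e+06 Pa.
ΔP_A/ΔP_B = 1.804e+05/4.365e+06 = 0.0413.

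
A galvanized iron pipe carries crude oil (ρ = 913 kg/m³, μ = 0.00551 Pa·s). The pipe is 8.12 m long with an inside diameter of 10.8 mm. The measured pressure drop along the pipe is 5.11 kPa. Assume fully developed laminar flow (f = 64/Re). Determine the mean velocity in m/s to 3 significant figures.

V ≈ 0.416 m/s

For laminar flow, f = 64/Re with Re = ρVD/μ, so Darcy-Weisbach reduces to ΔP = 32μLV/D². Solving for V: V = ΔP·D²/(32μL) = 5110·(0.0108)²/(32·0.00551·8.12) = 0.4163 m/s.
Check: Re = ρVD/μ = 913·0.4163·0.0108/0.00551 = 745 < 2300, so the laminar assumption holds.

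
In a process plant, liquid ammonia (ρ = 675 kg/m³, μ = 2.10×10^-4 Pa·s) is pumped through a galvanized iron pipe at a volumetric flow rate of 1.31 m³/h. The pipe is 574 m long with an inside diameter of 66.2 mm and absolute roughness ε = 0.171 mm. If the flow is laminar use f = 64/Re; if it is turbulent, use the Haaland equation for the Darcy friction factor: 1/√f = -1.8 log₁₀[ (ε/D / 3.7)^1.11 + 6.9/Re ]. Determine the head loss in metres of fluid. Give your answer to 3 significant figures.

Q = 1.31 m³/h = 1.31/3600 = 0.0003639 m³/s.
Cross-sectional area A = πD²/4 = π(0.0662)²/4 = 0.003442 m²; mean velocity V = Q/A = 0.0003639/0.003442 = 0.1057 m/s.
Reynolds number Re = ρVD/μ = 675 · 0.1057 · 0.0662 / 0.00021 = 2.25e+04.
Re > 4000 → turbulent. Relative roughness ε/D = 0.000171/0.0662 = 0.00258. Haaland: 1/√f = -1.8 log₁₀[(0.00258/3.7)^1.11 + 6.9/2.25e+04] = -1.8 log₁₀[0.000314 + 0.000307] = 5.773, so f = 0.03001.
Darcy-Weisbach: ΔP = f(L/D)(ρV²/2) = 0.03001·(574/0.0662)·(675·0.1057²/2) = 0.03001·8671·3.772 = 981.4 Pa.
Head loss h_f = ΔP/(ρg) = 981.4/(675·9.81) = 0.148 m.

h_f ≈ 0.148 m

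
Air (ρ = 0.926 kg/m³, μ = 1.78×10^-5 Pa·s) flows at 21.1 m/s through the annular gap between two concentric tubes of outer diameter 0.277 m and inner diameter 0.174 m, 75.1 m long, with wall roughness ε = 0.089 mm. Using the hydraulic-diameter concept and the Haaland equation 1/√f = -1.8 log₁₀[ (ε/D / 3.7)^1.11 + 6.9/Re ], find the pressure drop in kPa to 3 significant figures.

Hydraulic diameter D_h = 4A/P = D_o - D_i = 0.277 - 0.174 = 0.103 m.
Re = ρVD_h/μ = 0.926·21.1·0.103/1.78e-05 = 1.131e+05.
ε/D_h = 8.9e-05/0.103 = 0.000864; Haaland gives 1/√f = -1.8 log₁₀[9.31e-05+6.1e-05] = 6.862, so f = 0.02124.
ΔP = f(L/D_h)(ρV²/2) = 0.02124·75.1/0.103·206.1 = 3192 Pa.
ΔP = 3.19 kPa.

ΔP ≈ 3.19 kPa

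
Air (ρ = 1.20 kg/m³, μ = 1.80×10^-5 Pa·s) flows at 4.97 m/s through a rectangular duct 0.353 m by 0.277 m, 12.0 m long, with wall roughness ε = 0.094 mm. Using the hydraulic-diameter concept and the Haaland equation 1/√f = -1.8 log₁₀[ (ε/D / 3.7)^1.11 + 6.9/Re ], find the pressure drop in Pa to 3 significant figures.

ΔP ≈ 11.0 Pa

Hydraulic diameter D_h = 4A/P = 4·(0.353·0.277)/(2·(0.353+0.277)) = 0.3911/1.26 = 0.3104 m.
Re = ρVD_h/μ = 1.2·4.97·0.3104/1.8e-05 = 1.029e+05.
ε/D_h = 9.4e-05/0.3104 = 0.000303; Haaland gives 1/√f = -1.8 log₁₀[2.91e-05+6.71e-05] = 7.231, so f = 0.01913.
ΔP = f(L/D_h)(ρV²/2) = 0.01913·12/0.3104·14.82 = 10.96 Pa.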